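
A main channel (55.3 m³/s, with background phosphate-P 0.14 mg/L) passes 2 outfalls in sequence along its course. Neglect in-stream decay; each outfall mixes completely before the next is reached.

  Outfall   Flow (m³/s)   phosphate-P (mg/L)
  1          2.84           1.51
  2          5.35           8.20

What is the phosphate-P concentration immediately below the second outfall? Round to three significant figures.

Outfall 1: combined Q = 58.14 m³/s; C = (55.30·0.1400 + 2.840·1.510)/58.14 = 0.2069 mg/L.
Outfall 2: combined Q = 63.49 m³/s; C = (58.14·0.2069 + 5.350·8.200)/63.49 = 0.8805 mg/L.

0.880 mg/L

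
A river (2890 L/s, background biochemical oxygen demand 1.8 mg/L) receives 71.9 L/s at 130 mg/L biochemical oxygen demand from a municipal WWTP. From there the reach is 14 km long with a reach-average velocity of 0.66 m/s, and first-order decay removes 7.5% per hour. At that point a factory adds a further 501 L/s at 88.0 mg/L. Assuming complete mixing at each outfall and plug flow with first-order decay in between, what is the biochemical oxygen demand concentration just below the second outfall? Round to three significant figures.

After mixing, C = (2890·1.800 + 71.90·130.0) / 2962 = 14550/2962 = 4.912 mg/L; combined flow 2962 L/s.
Travel time t = 14·1000 / 0.66 = 21210 s = 5.892 h.
7.5%/h lost → k = −ln(1 − 0.075) = 0.07796 h⁻¹.
Decay over the reach: 4.912·exp(−kt) = 4.912·0.6317 = 3.103 mg/L.
Second outfall: C = (2962·3.103 + 501.0·88.00)/3463 = 15.39 mg/L.

15.4 mg/L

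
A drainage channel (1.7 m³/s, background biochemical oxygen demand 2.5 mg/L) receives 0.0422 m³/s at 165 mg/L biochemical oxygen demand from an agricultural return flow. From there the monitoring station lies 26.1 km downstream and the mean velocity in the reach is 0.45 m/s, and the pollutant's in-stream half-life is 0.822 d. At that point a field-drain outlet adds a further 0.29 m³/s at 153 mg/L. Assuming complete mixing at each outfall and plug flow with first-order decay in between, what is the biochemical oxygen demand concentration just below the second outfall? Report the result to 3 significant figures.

25.0 mg/L

Mixed concentration C = ΣQC/ΣQ = (1.700·2.500 + 0.04220·165.0) / 1.742 = 11.21/1.742 = 6.436 mg/L; combined flow 1.742 m³/s.
Travel time t = 26.1·1000 / 0.45 = 58000 s = 16.11 h.
Half-life 0.822 d → k = ln 2 / 0.822 = 0.8432 d⁻¹.
Applying C = C₀e^(−kt): 6.436 × 0.5678 = 3.654 mg/L.
At the second outfall, C = (1.742·3.654 + 0.2900·153.0) / (1.742 + 0.2900) = 24.97 mg/L.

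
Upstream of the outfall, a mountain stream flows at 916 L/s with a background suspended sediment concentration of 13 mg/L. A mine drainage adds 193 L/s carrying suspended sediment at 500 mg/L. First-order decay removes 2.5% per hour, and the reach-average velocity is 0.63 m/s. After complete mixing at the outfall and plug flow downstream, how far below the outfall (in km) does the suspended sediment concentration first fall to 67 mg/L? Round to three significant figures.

33.8 km

Mixed concentration C = ΣQC/ΣQ = (916.0·13.00 + 193.0·500.0) / 1109 = 108400/1109 = 97.75 mg/L.
2.5%/h lost → k = −ln(1 − 0.025) = 0.02532 h⁻¹.
Set 97.75·exp(−k·t) = 67 → t = ln(97.75/67)/k = 53710 s = 14.92 h.
Distance = v·t = 0.63·53710 = 33840 m = 33.84 km.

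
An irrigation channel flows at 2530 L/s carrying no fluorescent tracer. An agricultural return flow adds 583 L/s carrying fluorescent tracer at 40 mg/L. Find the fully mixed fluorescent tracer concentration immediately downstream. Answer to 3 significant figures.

Conservation of mass: C = (2530·0 + 583.0·40.00) / 3113 = 23320/3113 = 7.491 mg/L.

7.49 mg/L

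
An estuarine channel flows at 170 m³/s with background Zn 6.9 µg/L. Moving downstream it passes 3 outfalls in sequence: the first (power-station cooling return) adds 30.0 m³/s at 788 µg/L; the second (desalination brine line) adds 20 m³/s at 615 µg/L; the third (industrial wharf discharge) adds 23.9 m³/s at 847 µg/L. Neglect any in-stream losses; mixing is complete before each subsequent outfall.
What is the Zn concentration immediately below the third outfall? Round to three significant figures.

After outfall 1: Q = 170.0 + 30.00 = 200.0 m³/s; C = (170.0·6.900 + 30.00·788.0)/200.0 = 124.1 µg/L.
After outfall 2: Q = 200.0 + 20.00 = 220.0 m³/s; C = (200.0·124.1 + 20.00·615.0)/220.0 = 168.7 µg/L.
After outfall 3: Q = 220.0 + 23.90 = 243.9 m³/s; C = (220.0·168.7 + 23.90·847.0)/243.9 = 235.2 µg/L.

235 µg/L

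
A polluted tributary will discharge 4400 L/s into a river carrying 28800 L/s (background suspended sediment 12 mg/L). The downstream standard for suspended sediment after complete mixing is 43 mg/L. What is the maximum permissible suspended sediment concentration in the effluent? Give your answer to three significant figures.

At the limit, (Qr·Cr + Qe·Cₑ)/(Qr + Qe) = 43:
Cₑ = (33200·43 − 28800·12.00) / 4400 = 245.9 mg/L.

246 mg/L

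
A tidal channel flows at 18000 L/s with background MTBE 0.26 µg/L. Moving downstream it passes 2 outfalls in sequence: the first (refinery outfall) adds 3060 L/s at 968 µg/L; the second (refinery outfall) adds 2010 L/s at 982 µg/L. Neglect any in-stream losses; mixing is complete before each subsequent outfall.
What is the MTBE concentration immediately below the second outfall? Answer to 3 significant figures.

214 µg/L

Below outfall 1: Q → 21060 L/s, C = (18000·0.2600 + 3060·968.0)/21060 = 140.9 µg/L.
Below outfall 2: Q → 23070 L/s, C = (21060·140.9 + 2010·982.0)/23070 = 214.2 µg/L.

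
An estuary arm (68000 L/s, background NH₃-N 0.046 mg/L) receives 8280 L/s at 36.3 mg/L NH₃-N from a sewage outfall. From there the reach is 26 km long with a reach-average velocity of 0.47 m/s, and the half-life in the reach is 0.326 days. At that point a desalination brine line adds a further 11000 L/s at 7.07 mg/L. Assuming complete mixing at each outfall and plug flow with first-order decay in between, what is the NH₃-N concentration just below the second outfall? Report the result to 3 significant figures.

1.78 mg/L

Mixed concentration C = ΣQC/ΣQ = (68000·0.04600 + 8280·36.30) / 76280 = 303700/76280 = 3.981 mg/L; combined flow 76280 L/s.
Travel time t = 26·1000 / 0.47 = 55320 s = 15.37 h.
Half-life 0.326 d → k = ln 2 / 0.326 = 2.126 d⁻¹.
Decay over the reach: 3.981·exp(−kt) = 3.981·0.2563 = 1.020 mg/L.
Second outfall: C = (76280·1.020 + 11000·7.070)/87280 = 1.783 mg/L.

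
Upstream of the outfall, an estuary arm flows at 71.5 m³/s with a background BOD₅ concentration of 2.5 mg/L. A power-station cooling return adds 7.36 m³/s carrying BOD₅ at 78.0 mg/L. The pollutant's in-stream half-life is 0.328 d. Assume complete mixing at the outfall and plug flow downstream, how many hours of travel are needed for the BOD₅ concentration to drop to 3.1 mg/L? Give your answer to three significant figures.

Flow-weighted average: C = (71.50·2.500 + 7.360·78.00) / 78.86 = 752.8/78.86 = 9.546 mg/L.
Half-life 0.328 d → k = ln 2 / 0.328 = 2.113 d⁻¹.
9.546·exp(−k·t) = 3.1 → t = ln(9.546/3.1)/k = 45990 s = 12.77 h.

12.8 h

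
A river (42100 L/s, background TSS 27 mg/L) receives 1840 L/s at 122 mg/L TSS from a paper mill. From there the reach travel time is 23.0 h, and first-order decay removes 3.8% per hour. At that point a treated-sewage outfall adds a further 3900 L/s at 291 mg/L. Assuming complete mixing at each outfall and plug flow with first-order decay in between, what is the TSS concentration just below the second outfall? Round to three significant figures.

35.4 mg/L

After mixing, C = (42100·27.00 + 1840·122.0) / 43940 = 1361000/43940 = 30.98 mg/L; combined flow 43940 L/s.
3.8%/h lost → k = −ln(1 − 0.038) = 0.03874 h⁻¹.
First-order decay: C = 30.98·exp(−k·t) = 30.98·0.4102 = 12.71 mg/L.
Second outfall: C = (43940·12.71 + 3900·291.0)/47840 = 35.39 mg/L.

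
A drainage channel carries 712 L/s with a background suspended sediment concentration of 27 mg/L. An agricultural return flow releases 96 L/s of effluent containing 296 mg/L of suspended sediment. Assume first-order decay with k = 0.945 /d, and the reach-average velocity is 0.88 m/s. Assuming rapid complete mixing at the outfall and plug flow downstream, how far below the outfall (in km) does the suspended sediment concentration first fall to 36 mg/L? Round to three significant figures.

39.7 km

Mixed concentration C = ΣQC/ΣQ = (712.0·27.00 + 96.00·296.0) / 808.0 = 47640/808.0 = 58.96 mg/L.
Set 58.96·exp(−k·t) = 36 → t = ln(58.96/36)/k = 45110 s = 12.53 h.
Distance = v·t = 0.88·45110 = 39690 m = 39.69 km.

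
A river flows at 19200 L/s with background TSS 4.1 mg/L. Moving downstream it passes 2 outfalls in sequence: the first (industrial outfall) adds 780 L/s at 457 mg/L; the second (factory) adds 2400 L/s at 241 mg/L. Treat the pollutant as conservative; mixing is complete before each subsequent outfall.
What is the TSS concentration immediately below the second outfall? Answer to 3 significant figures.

45.3 mg/L

Outfall 1: combined Q = 19980 L/s; C = (19200·4.100 + 780.0·457.0)/19980 = 21.78 mg/L.
Outfall 2: combined Q = 22380 L/s; C = (19980·21.78 + 2400·241.0)/22380 = 45.29 mg/L.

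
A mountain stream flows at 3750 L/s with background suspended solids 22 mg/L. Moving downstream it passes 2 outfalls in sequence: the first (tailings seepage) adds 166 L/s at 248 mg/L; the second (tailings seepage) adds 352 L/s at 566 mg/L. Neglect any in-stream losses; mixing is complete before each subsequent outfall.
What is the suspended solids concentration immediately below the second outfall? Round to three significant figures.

After outfall 1: Q = 3750 + 166.0 = 3916 L/s; C = (3750·22.00 + 166.0·248.0)/3916 = 31.58 mg/L.
After outfall 2: Q = 3916 + 352.0 = 4268 L/s; C = (3916·31.58 + 352.0·566.0)/4268 = 75.66 mg/L.

75.7 mg/L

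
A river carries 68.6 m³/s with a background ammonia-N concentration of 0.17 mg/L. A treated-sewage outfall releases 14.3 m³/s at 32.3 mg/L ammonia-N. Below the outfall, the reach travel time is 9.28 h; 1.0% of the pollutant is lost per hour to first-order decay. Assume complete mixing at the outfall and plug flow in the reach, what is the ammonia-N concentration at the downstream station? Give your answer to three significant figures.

After mixing, C = (68.60·0.1700 + 14.30·32.30) / 82.90 = 473.6/82.90 = 5.712 mg/L.
1.0%/h lost → k = −ln(1 − 0.01) = 0.01005 h⁻¹.
Applying C = C₀e^(−kt): 5.712 × 0.9110 = 5.204 mg/L.

5.20 mg/L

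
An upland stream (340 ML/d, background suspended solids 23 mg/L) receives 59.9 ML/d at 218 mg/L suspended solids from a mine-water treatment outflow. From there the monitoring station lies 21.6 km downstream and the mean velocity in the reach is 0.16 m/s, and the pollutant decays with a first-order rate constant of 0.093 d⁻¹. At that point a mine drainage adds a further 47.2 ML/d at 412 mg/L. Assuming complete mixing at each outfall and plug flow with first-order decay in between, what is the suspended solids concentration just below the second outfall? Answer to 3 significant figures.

After mixing, C = (340.0·23.00 + 59.90·218.0) / 399.9 = 20880/399.9 = 52.21 mg/L; combined flow 399.9 ML/d.
Travel time t = 21.6·1000 / 0.16 = 135000 s = 37.50 h.
Decay over the reach: 52.21·exp(−kt) = 52.21·0.8648 = 45.15 mg/L.
At the second outfall, C = (399.9·45.15 + 47.20·412.0) / (399.9 + 47.20) = 83.88 mg/L.

83.9 mg/L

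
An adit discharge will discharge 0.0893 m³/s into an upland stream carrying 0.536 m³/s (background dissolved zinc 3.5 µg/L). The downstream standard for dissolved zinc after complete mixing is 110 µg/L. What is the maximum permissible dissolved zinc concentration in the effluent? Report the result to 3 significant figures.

At the limit, (Qr·Cr + Qe·Cₑ)/(Qr + Qe) = 110:
Cₑ = (0.6253·110 − 0.5360·3.500) / 0.08930 = 749.2 µg/L.

749 µg/L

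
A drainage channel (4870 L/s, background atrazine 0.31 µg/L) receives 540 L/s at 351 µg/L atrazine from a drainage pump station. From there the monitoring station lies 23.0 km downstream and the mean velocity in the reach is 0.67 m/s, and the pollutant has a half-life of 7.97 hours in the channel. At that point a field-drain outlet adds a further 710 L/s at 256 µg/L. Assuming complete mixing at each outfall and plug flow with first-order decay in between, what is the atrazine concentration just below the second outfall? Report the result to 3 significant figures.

43.3 µg/L

Conservation of mass: C = (4870·0.3100 + 540.0·351.0) / 5410 = 191000/5410 = 35.31 µg/L; combined flow 5410 L/s.
Travel time t = 23.0·1000 / 0.67 = 34330 s = 9.536 h.
Half-life 7.97 h → k = ln 2 / 7.97 = 0.08697 h⁻¹ = 2.087 d⁻¹.
After decay, C = 35.31 × e^(−kt) = 35.31 × 0.4363 = 15.41 µg/L.
Second outfall: C = (5410·15.41 + 710.0·256.0)/6120 = 43.32 µg/L.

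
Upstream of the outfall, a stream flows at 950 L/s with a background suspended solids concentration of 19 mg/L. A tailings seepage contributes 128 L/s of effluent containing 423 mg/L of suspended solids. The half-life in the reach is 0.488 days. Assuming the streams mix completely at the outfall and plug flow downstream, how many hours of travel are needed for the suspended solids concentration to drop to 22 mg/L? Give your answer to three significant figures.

18.8 h

After mixing, C = (950.0·19.00 + 128.0·423.0) / 1078 = 72190/1078 = 66.97 mg/L.
Half-life 0.488 d → k = ln 2 / 0.488 = 1.420 d⁻¹.
66.97·exp(−k·t) = 22 → t = ln(66.97/22)/k = 67710 s = 18.81 h.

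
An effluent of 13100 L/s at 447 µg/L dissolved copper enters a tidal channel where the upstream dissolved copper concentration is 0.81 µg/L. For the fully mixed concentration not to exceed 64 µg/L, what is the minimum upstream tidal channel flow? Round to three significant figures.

Set C_mix = 64: (Q·0.8100 + 13100·447.0) / (Q + 13100) = 64
→ Q = 13100·(447.0 − 64)/(64 − 0.8100) = 79400 L/s.

79400 L/s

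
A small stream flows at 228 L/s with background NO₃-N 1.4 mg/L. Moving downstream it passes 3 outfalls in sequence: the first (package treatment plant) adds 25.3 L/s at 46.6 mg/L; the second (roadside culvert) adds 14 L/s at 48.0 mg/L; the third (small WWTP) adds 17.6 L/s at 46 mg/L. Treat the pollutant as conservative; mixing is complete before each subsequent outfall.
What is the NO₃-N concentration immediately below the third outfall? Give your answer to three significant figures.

After outfall 1: Q = 228.0 + 25.30 = 253.3 L/s; C = (228.0·1.400 + 25.30·46.60)/253.3 = 5.915 mg/L.
After outfall 2: Q = 253.3 + 14.00 = 267.3 L/s; C = (253.3·5.915 + 14.00·48.00)/267.3 = 8.119 mg/L.
After outfall 3: Q = 267.3 + 17.60 = 284.9 L/s; C = (267.3·8.119 + 17.60·46.00)/284.9 = 10.46 mg/L.

10.5 mg/L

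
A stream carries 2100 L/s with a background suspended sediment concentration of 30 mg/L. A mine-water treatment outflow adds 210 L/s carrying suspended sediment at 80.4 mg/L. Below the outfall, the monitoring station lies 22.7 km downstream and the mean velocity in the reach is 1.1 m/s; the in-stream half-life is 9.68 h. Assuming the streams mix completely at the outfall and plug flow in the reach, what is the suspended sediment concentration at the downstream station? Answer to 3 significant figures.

After mixing, C = (2100·30.00 + 210.0·80.40) / 2310 = 79880/2310 = 34.58 mg/L.
Travel time t = 22.7·1000 / 1.1 = 20640 s = 5.732 h.
Half-life 9.68 h → k = ln 2 / 9.68 = 0.07161 h⁻¹ = 1.719 d⁻¹.
Applying C = C₀e^(−kt): 34.58 × 0.6633 = 22.94 mg/L.

22.9 mg/L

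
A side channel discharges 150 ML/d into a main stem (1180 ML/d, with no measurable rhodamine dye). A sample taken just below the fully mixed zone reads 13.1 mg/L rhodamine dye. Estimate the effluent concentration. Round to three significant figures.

Mass balance: 1180·0 + 150.0·Cₑ = 1330·13.10
→ Cₑ = (1330·13.10 − 1180·0) / 150.0 = 116.2 mg/L.

116 mg/L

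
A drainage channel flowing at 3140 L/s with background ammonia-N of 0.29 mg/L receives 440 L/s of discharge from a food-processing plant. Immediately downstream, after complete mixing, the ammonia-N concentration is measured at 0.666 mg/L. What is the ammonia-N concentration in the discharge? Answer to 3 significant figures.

3.35 mg/L

Mass balance: 3140·0.2900 + 440.0·Cₑ = 3580·0.6660
→ Cₑ = (3580·0.6660 − 3140·0.2900) / 440.0 = 3.349 mg/L.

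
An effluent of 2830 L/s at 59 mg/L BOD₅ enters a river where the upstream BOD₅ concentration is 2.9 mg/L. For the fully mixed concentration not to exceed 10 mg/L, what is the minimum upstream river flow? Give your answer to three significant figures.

19500 L/s

Set C_mix = 10: (Q·2.900 + 2830·59.00) / (Q + 2830) = 10
→ Q = 2830·(59.00 − 10)/(10 − 2.900) = 19530 L/s.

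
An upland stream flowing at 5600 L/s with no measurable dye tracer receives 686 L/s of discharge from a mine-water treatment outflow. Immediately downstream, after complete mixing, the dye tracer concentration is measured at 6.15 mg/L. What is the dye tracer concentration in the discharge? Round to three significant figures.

56.4 mg/L

Mass balance: 5600·0 + 686.0·Cₑ = 6286·6.150
→ Cₑ = (6286·6.150 − 5600·0) / 686.0 = 56.35 mg/L.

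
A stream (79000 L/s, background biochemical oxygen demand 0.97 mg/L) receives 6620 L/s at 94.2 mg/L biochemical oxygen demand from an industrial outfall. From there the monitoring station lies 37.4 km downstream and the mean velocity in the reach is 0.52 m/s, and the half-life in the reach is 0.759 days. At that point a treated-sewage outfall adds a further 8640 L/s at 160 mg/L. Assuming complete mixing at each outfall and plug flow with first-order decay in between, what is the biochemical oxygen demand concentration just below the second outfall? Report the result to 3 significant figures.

After mixing, C = (79000·0.9700 + 6620·94.20) / 85620 = 700200/85620 = 8.178 mg/L; combined flow 85620 L/s.
Travel time t = 37.4·1000 / 0.52 = 71920 s = 19.98 h.
Half-life 0.759 d → k = ln 2 / 0.759 = 0.9132 d⁻¹.
After decay, C = 8.178 × e^(−kt) = 8.178 × 0.4676 = 3.824 mg/L.
At the second outfall, C = (85620·3.824 + 8640·160.0) / (85620 + 8640) = 18.14 mg/L.

18.1 mg/L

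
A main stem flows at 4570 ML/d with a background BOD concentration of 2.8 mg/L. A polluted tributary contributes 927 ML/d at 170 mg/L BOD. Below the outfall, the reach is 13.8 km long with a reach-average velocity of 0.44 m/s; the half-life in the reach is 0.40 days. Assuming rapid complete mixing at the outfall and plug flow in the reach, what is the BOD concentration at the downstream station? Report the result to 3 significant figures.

16.5 mg/L

Mass balance: C = (4570·2.800 + 927.0·170.0) / 5497 = 170400/5497 = 31.00 mg/L.
Travel time t = 13.8·1000 / 0.44 = 31360 s = 8.712 h.
Half-life 0.40 d → k = ln 2 / 0.40 = 1.733 d⁻¹.
First-order decay: C = 31.00·exp(−k·t) = 31.00·0.5331 = 16.52 mg/L.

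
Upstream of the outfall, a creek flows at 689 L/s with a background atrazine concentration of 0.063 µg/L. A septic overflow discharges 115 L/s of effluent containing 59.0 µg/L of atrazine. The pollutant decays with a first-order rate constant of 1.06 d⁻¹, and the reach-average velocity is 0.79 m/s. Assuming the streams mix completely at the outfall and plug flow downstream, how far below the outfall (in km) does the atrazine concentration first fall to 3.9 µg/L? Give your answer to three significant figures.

50.1 km

Conservation of mass: C = (689.0·0.06300 + 115.0·59.00) / 804.0 = 6828/804.0 = 8.493 µg/L.
Set 8.493·exp(−k·t) = 3.9 → t = ln(8.493/3.9)/k = 63440 s = 17.62 h.
Distance = v·t = 0.79·63440 = 50110 m = 50.11 km.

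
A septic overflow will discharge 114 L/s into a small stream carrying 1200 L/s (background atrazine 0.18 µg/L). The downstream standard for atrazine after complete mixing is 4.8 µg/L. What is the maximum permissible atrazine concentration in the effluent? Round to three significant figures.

53.4 µg/L

At the limit, (Qr·Cr + Qe·Cₑ)/(Qr + Qe) = 4.8:
Cₑ = (1314·4.8 − 1200·0.1800) / 114.0 = 53.43 µg/L.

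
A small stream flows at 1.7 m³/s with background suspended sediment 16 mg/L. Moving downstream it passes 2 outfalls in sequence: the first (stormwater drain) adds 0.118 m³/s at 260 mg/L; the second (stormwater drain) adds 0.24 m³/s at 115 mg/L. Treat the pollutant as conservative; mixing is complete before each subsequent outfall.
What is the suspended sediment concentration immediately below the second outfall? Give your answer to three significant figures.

Outfall 1: combined Q = 1.818 m³/s; C = (1.700·16.00 + 0.1180·260.0)/1.818 = 31.84 mg/L.
Outfall 2: combined Q = 2.058 m³/s; C = (1.818·31.84 + 0.2400·115.0)/2.058 = 41.54 mg/L.

41.5 mg/L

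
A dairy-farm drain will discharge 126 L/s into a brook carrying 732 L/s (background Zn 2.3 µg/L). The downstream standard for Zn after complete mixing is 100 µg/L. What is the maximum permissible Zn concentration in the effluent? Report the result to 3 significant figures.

668 µg/L

At the limit, (Qr·Cr + Qe·Cₑ)/(Qr + Qe) = 100:
Cₑ = (858.0·100 − 732.0·2.300) / 126.0 = 667.6 µg/L.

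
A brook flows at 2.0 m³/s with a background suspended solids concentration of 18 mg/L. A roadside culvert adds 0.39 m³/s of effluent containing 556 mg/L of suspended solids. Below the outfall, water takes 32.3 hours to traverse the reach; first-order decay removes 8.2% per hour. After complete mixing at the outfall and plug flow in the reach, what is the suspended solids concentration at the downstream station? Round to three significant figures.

Flow-weighted average: C = (2.000·18.00 + 0.3900·556.0) / 2.390 = 252.8/2.390 = 105.8 mg/L.
8.2%/h lost → k = −ln(1 − 0.082) = 0.08556 h⁻¹.
Applying C = C₀e^(−kt): 105.8 × 0.06307 = 6.672 mg/L.

6.67 mg/L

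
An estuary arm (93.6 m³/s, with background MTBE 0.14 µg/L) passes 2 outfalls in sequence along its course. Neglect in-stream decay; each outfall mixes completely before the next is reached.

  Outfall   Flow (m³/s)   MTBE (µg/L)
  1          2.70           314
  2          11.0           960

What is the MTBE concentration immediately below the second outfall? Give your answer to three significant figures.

Below outfall 1: Q → 96.30 m³/s, C = (93.60·0.1400 + 2.700·314.0)/96.30 = 8.940 µg/L.
Below outfall 2: Q → 107.3 m³/s, C = (96.30·8.940 + 11.00·960.0)/107.3 = 106.4 µg/L.

106 µg/L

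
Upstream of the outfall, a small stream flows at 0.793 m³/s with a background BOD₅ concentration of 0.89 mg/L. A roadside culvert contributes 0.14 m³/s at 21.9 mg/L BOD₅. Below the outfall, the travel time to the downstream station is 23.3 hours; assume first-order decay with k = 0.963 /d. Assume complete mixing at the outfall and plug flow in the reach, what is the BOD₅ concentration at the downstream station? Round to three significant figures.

1.59 mg/L

Mass balance: C = (0.7930·0.8900 + 0.1400·21.90) / 0.9330 = 3.772/0.9330 = 4.043 mg/L.
Decay over the reach: 4.043·exp(−kt) = 4.043·0.3926 = 1.587 mg/L.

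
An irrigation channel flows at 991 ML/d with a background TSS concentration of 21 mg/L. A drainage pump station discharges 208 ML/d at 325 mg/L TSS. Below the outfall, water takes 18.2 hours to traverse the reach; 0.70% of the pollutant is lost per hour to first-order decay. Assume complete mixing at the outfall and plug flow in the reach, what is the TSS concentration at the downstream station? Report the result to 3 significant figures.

Mass balance: C = (991.0·21.00 + 208.0·325.0) / 1199 = 88410/1199 = 73.74 mg/L.
0.70%/h lost → k = −ln(1 − 0.007) = 0.007025 h⁻¹.
Decay over the reach: 73.74·exp(−kt) = 73.74·0.8800 = 64.89 mg/L.

64.9 mg/L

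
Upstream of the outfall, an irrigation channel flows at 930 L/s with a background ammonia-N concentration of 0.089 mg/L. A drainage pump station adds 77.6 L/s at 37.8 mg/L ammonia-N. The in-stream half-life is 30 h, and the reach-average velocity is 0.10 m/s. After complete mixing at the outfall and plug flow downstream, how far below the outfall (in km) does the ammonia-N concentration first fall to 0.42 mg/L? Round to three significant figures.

Flow-weighted average: C = (930.0·0.08900 + 77.60·37.80) / 1008 = 3016/1008 = 2.993 mg/L.
Half-life 30 h → k = ln 2 / 30 = 0.02310 h⁻¹ = 0.5545 d⁻¹.
Set 2.993·exp(−k·t) = 0.42 → t = ln(2.993/0.42)/k = 306000 s = 85.00 h.
Distance = v·t = 0.10·306000 = 30600 m = 30.60 km.

30.6 km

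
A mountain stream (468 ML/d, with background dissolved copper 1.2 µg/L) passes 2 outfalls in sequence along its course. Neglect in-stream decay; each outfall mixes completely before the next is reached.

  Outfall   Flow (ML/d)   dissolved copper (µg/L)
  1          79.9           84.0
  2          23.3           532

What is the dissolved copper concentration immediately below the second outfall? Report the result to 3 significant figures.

After outfall 1: Q = 468.0 + 79.90 = 547.9 ML/d; C = (468.0·1.200 + 79.90·84.00)/547.9 = 13.27 µg/L.
After outfall 2: Q = 547.9 + 23.30 = 571.2 ML/d; C = (547.9·13.27 + 23.30·532.0)/571.2 = 34.43 µg/L.

34.4 µg/L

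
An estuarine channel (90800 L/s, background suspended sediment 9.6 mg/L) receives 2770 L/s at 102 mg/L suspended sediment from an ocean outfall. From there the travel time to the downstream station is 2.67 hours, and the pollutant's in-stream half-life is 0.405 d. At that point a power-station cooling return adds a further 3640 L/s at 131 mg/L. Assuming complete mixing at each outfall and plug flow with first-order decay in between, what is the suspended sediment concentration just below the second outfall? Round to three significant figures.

14.7 mg/L

After mixing, C = (90800·9.600 + 2770·102.0) / 93570 = 1154000/93570 = 12.34 mg/L; combined flow 93570 L/s.
Half-life 0.405 d → k = ln 2 / 0.405 = 1.711 d⁻¹.
Applying C = C₀e^(−kt): 12.34 × 0.8266 = 10.20 mg/L.
Second outfall: C = (93570·10.20 + 3640·131.0)/97210 = 14.72 mg/L.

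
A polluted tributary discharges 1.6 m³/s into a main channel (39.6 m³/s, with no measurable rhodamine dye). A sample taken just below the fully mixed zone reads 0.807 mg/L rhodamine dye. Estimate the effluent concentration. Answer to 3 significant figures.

Mass balance: 39.60·0 + 1.600·Cₑ = 41.20·0.8070
→ Cₑ = (41.20·0.8070 − 39.60·0) / 1.600 = 20.78 mg/L.

20.8 mg/L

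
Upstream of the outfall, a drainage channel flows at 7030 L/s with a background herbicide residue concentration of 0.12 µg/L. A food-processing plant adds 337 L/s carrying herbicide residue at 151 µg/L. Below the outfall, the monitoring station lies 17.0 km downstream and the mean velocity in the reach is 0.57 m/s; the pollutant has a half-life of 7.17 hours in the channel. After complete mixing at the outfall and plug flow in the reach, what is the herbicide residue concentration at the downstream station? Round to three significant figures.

Conservation of mass: C = (7030·0.1200 + 337.0·151.0) / 7367 = 51730/7367 = 7.022 µg/L.
Travel time t = 17.0·1000 / 0.57 = 29820 s = 8.285 h.
Half-life 7.17 h → k = ln 2 / 7.17 = 0.09667 h⁻¹ = 2.320 d⁻¹.
First-order decay: C = 7.022·exp(−k·t) = 7.022·0.4489 = 3.152 µg/L.

3.15 µg/L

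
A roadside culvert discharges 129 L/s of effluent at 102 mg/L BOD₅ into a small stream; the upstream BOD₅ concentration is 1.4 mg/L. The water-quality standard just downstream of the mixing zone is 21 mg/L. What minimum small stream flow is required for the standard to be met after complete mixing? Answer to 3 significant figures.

533 L/s

Set C_mix = 21: (Q·1.400 + 129.0·102.0) / (Q + 129.0) = 21
→ Q = 129.0·(102.0 − 21)/(21 − 1.400) = 533.1 L/s.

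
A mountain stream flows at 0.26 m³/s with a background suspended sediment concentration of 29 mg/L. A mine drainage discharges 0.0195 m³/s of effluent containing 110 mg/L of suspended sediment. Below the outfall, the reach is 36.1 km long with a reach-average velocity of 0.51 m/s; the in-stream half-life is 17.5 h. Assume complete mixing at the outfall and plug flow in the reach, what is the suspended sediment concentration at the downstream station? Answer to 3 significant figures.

Conservation of mass: C = (0.2600·29.00 + 0.01950·110.0) / 0.2795 = 9.685/0.2795 = 34.65 mg/L.
Travel time t = 36.1·1000 / 0.51 = 70780 s = 19.66 h.
Half-life 17.5 h → k = ln 2 / 17.5 = 0.03961 h⁻¹ = 0.9506 d⁻¹.
Applying C = C₀e^(−kt): 34.65 × 0.4590 = 15.90 mg/L.

15.9 mg/L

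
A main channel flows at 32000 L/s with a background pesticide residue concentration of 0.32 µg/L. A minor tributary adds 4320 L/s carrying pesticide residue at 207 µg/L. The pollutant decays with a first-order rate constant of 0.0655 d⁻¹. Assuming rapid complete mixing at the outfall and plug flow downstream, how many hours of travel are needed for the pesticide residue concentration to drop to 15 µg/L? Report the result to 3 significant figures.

Flow-weighted average: C = (32000·0.3200 + 4320·207.0) / 36320 = 904500/36320 = 24.90 µg/L.
24.90·exp(−k·t) = 15 → t = ln(24.90/15)/k = 668700 s = 185.7 h.

186 h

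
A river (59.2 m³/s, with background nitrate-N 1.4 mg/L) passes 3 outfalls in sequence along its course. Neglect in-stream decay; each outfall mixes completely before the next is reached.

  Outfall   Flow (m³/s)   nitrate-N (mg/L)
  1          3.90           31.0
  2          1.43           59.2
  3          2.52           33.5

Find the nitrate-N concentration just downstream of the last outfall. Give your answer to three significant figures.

5.56 mg/L

Below outfall 1: Q → 63.10 m³/s, C = (59.20·1.400 + 3.900·31.00)/63.10 = 3.229 mg/L.
Below outfall 2: Q → 64.53 m³/s, C = (63.10·3.229 + 1.430·59.20)/64.53 = 4.470 mg/L.
Below outfall 3: Q → 67.05 m³/s, C = (64.53·4.470 + 2.520·33.50)/67.05 = 5.561 mg/L.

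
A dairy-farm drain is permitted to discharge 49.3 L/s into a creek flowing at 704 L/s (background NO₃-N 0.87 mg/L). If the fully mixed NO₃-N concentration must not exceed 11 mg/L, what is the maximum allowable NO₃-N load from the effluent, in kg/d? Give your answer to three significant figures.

663 kg/d

Mass balance at the limit: 704.0·0.8700 + 49.30·Cₑ = 753.3·11 → Cₑ = 155.7 mg/L.
49.30 L/s = 0.04930 m³/s. Load = 0.04930 m³/s × 155.7 g/m³ × 86 400 s/d = 663.0 kg/d.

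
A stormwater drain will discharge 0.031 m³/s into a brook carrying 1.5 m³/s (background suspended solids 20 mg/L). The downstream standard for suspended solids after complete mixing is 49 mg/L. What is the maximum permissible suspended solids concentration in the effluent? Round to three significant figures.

At the limit, (Qr·Cr + Qe·Cₑ)/(Qr + Qe) = 49:
Cₑ = (1.531·49 − 1.500·20.00) / 0.03100 = 1452 mg/L.

1450 mg/L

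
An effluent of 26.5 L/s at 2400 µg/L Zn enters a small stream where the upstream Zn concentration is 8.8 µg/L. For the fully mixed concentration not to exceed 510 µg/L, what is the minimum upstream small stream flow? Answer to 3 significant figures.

99.9 L/s

Set C_mix = 510: (Q·8.800 + 26.50·2400) / (Q + 26.50) = 510
→ Q = 26.50·(2400 − 510)/(510 − 8.800) = 99.93 L/s.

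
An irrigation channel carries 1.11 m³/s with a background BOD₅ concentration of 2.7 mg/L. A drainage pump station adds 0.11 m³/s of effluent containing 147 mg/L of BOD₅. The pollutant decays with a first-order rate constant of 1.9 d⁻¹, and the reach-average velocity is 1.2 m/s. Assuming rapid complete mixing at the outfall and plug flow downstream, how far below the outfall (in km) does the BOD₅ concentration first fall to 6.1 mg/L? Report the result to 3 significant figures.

51.6 km

Mass balance: C = (1.110·2.700 + 0.1100·147.0) / 1.220 = 19.17/1.220 = 15.71 mg/L.
Set 15.71·exp(−k·t) = 6.1 → t = ln(15.71/6.1)/k = 43020 s = 11.95 h.
Distance = v·t = 1.2·43020 = 51620 m = 51.62 km.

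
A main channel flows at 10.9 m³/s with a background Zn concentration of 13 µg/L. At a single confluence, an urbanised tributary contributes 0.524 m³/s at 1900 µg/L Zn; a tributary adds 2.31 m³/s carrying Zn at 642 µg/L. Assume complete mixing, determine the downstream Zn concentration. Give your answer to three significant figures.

Mixed concentration C = ΣQC/ΣQ = (10.90·13.00 + 0.5240·1900 + 2.310·642.0) / 13.73 = 2620/13.73 = 190.8 µg/L.

191 µg/L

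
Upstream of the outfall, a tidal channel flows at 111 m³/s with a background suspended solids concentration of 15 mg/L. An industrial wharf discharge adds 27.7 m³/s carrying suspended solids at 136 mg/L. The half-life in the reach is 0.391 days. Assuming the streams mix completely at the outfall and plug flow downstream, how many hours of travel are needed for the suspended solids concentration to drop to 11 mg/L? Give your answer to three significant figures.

17.2 h

Mass balance: C = (111.0·15.00 + 27.70·136.0) / 138.7 = 5432/138.7 = 39.17 mg/L.
Half-life 0.391 d → k = ln 2 / 0.391 = 1.773 d⁻¹.
39.17·exp(−k·t) = 11 → t = ln(39.17/11)/k = 61890 s = 17.19 h.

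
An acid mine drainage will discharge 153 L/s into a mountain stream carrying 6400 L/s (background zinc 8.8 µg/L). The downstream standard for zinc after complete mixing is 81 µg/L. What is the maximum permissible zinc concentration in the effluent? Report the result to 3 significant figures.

At the limit, (Qr·Cr + Qe·Cₑ)/(Qr + Qe) = 81:
Cₑ = (6553·81 − 6400·8.800) / 153.0 = 3101 µg/L.

3100 µg/L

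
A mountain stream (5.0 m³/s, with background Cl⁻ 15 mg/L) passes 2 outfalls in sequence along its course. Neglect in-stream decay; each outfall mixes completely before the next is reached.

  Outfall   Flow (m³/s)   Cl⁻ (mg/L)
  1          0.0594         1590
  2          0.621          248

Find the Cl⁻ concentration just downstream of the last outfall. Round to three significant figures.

56.9 mg/L

Below outfall 1: Q → 5.059 m³/s, C = (5.000·15.00 + 0.05940·1590)/5.059 = 33.49 mg/L.
Below outfall 2: Q → 5.680 m³/s, C = (5.059·33.49 + 0.6210·248.0)/5.680 = 56.94 mg/L.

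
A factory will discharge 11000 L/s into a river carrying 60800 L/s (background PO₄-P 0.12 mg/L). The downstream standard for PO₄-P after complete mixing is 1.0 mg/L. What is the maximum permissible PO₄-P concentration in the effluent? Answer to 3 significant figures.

5.86 mg/L

At the limit, (Qr·Cr + Qe·Cₑ)/(Qr + Qe) = 1.0:
Cₑ = (71800·1.0 − 60800·0.1200) / 11000 = 5.864 mg/L.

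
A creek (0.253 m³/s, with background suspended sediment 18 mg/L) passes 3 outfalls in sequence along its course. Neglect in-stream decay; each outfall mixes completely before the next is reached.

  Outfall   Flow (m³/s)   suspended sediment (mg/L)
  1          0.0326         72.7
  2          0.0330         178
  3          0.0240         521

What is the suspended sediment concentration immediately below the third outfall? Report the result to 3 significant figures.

73.9 mg/L

Below outfall 1: Q → 0.2856 m³/s, C = (0.2530·18.00 + 0.03260·72.70)/0.2856 = 24.24 mg/L.
Below outfall 2: Q → 0.3186 m³/s, C = (0.2856·24.24 + 0.03300·178.0)/0.3186 = 40.17 mg/L.
Below outfall 3: Q → 0.3426 m³/s, C = (0.3186·40.17 + 0.02400·521.0)/0.3426 = 73.85 mg/L.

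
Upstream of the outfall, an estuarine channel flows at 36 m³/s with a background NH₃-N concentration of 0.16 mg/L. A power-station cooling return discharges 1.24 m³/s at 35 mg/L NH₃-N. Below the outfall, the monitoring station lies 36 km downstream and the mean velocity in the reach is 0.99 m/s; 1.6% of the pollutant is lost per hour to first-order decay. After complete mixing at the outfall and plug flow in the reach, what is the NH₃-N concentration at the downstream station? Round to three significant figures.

1.12 mg/L

Flow-weighted average: C = (36.00·0.1600 + 1.240·35.00) / 37.24 = 49.16/37.24 = 1.320 mg/L.
Travel time t = 36·1000 / 0.99 = 36360 s = 10.10 h.
1.6%/h lost → k = −ln(1 − 0.016) = 0.01613 h⁻¹.
Decay over the reach: 1.320·exp(−kt) = 1.320·0.8497 = 1.122 mg/L.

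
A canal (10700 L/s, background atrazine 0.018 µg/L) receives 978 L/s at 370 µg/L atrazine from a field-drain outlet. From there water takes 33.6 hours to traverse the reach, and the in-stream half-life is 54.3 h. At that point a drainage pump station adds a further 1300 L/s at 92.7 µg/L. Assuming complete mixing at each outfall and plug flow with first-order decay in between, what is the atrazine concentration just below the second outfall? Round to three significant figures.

Mass balance: C = (10700·0.01800 + 978.0·370.0) / 11680 = 362100/11680 = 31.00 µg/L; combined flow 11680 L/s.
Half-life 54.3 h → k = ln 2 / 54.3 = 0.01277 h⁻¹ = 0.3064 d⁻¹.
First-order decay: C = 31.00·exp(−k·t) = 31.00·0.6512 = 20.19 µg/L.
Second outfall: C = (11680·20.19 + 1300·92.70)/12980 = 27.45 µg/L.

27.5 µg/L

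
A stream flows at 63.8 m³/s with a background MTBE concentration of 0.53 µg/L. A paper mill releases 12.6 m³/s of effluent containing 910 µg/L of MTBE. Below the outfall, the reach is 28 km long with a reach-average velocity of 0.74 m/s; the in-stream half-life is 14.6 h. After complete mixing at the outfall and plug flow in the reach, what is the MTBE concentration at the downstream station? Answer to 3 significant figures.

91.4 µg/L

Flow-weighted average: C = (63.80·0.5300 + 12.60·910.0) / 76.40 = 11500/76.40 = 150.5 µg/L.
Travel time t = 28·1000 / 0.74 = 37840 s = 10.51 h.
Half-life 14.6 h → k = ln 2 / 14.6 = 0.04748 h⁻¹ = 1.139 d⁻¹.
After decay, C = 150.5 × e^(−kt) = 150.5 × 0.6071 = 91.39 µg/L.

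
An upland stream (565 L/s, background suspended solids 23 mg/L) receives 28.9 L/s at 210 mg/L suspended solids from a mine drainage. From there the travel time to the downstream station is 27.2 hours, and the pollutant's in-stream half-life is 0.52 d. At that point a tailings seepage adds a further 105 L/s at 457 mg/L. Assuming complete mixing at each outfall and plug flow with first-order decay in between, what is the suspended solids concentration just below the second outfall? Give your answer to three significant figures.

74.7 mg/L

After mixing, C = (565.0·23.00 + 28.90·210.0) / 593.9 = 19060/593.9 = 32.10 mg/L; combined flow 593.9 L/s.
Half-life 0.52 d → k = ln 2 / 0.52 = 1.333 d⁻¹.
Applying C = C₀e^(−kt): 32.10 × 0.2208 = 7.086 mg/L.
Second outfall: C = (593.9·7.086 + 105.0·457.0)/698.9 = 74.68 mg/L.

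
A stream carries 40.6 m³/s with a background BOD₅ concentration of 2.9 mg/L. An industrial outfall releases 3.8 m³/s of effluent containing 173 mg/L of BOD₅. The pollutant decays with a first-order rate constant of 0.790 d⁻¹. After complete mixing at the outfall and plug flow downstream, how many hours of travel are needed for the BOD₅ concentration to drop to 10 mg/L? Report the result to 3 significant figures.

Conservation of mass: C = (40.60·2.900 + 3.800·173.0) / 44.40 = 775.1/44.40 = 17.46 mg/L.
17.46·exp(−k·t) = 10 → t = ln(17.46/10)/k = 60940 s = 16.93 h.

16.9 h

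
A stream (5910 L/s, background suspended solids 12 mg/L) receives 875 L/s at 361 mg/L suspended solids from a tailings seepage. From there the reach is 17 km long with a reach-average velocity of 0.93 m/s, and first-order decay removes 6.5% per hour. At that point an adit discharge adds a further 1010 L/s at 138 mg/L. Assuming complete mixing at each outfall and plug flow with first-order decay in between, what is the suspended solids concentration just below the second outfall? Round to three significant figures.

After mixing, C = (5910·12.00 + 875.0·361.0) / 6785 = 386800/6785 = 57.01 mg/L; combined flow 6785 L/s.
Travel time t = 17·1000 / 0.93 = 18280 s = 5.078 h.
6.5%/h lost → k = −ln(1 − 0.065) = 0.06721 h⁻¹.
Applying C = C₀e^(−kt): 57.01 × 0.7109 = 40.52 mg/L.
Second outfall: C = (6785·40.52 + 1010·138.0)/7795 = 53.15 mg/L.

53.2 mg/L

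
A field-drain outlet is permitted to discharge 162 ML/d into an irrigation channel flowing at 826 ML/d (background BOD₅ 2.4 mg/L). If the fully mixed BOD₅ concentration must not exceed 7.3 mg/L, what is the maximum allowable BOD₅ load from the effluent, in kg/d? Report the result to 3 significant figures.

Mass balance at the limit: 826.0·2.400 + 162.0·Cₑ = 988.0·7.3 → Cₑ = 32.28 mg/L.
162.0 ML/d = 1.875 m³/s. Load = 1.875 m³/s × 32.28 g/m³ × 86 400 s/d = 5230 kg/d.

5230 kg/d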